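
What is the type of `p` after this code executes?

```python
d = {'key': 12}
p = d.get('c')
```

dict.get() returns None when key 'c' is not found and no default given

NoneType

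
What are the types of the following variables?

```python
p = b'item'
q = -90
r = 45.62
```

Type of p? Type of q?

p is bytes; q is int

bytes, int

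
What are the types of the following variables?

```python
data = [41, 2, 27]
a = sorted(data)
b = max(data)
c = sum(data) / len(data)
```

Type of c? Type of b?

int / int returns float; max of ints returns int

float, int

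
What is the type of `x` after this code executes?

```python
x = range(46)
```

range() returns a range object

range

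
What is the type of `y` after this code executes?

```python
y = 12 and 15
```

'and' returns the last value when all truthy (15, which is int)

int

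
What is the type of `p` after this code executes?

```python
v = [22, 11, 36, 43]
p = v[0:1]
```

Slicing a list always returns a list

list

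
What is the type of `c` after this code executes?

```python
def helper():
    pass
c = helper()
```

A function with no return statement returns None

NoneType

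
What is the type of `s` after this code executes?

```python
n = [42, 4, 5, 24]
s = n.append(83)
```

list.append() returns None (mutates in place)

NoneType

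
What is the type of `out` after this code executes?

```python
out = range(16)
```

range() returns a range object

range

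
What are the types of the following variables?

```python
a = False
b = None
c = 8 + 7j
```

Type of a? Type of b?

a is bool; b is NoneType

bool, NoneType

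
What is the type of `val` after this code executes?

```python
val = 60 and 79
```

'and' returns the last value when all truthy (79, which is int)

int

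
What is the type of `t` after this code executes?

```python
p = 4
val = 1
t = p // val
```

int // int returns int (4 // 1 = 4)

int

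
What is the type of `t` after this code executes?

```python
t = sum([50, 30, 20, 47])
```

sum() of ints returns int

int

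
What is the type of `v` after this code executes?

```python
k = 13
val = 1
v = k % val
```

int % int returns int (13 % 1 = 0)

int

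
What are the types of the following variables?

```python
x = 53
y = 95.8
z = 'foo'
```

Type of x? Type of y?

x is int; y is float

int, float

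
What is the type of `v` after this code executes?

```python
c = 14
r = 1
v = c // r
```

int // int returns int (14 // 1 = 14)

int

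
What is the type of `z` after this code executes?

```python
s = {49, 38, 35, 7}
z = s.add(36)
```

set.add() returns None (mutates in place)

NoneType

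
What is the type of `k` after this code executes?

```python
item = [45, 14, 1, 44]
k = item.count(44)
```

list.count() returns int

int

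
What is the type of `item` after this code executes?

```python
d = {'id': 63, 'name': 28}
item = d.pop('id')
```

dict.pop() returns the value (int)

int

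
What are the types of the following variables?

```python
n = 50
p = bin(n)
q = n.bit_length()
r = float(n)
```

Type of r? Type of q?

float() returns float; int.bit_length() returns int

float, int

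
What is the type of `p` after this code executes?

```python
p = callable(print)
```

callable() returns bool

bool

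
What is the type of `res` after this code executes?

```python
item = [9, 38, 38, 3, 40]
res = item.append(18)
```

list.append() returns None (mutates in place)

NoneType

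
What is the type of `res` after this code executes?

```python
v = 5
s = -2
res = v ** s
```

int ** negative int returns float

float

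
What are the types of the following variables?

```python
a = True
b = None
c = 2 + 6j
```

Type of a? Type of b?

a is bool; b is NoneType

bool, NoneType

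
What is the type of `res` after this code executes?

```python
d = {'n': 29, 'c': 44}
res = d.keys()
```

.keys() returns a dict_keys view object

dict_keys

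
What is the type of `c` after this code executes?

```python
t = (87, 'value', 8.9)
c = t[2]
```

Index 2 of tuple is 8.9 which is float

float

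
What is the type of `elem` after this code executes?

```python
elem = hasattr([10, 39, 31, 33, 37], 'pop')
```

hasattr() returns bool

bool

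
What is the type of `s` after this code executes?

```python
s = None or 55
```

'or' with None returns the other value (55, int)

int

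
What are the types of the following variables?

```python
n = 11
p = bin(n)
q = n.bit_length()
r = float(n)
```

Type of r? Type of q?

float() returns float; int.bit_length() returns int

float, int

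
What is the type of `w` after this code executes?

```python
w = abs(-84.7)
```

abs() of float returns float

float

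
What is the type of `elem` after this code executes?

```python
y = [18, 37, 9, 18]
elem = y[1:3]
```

Slicing a list always returns a list

list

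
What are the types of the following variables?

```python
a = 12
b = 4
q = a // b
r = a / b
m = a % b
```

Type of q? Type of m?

int // int returns int; int % int returns int

int, int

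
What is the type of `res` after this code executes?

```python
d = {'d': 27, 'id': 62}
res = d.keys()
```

.keys() returns a dict_keys view object

dict_keys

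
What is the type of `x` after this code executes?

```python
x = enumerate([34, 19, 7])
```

enumerate() returns an enumerate iterator object

enumerate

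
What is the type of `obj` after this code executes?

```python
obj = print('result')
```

print() returns None

NoneType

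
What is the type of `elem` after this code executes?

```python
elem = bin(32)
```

bin() returns str representation

str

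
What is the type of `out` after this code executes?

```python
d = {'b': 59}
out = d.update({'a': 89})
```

dict.update() returns None

NoneType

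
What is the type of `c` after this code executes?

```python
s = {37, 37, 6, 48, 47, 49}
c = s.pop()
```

Popping from a set of ints returns int

int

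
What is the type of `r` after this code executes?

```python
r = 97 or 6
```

'or' returns the first truthy value (97, which is int)

int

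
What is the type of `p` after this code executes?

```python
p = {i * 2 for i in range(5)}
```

A set comprehension {expr for x in iterable} produces a set

set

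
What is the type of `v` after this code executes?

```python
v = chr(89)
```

chr() returns str (single character)

str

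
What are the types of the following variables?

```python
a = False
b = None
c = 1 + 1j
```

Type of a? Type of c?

a is bool; c is complex

bool, complex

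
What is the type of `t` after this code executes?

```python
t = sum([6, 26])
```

sum() of ints returns int

int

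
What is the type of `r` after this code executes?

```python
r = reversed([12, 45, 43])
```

reversed() on a list returns a list_reverseiterator

list_reverseiterator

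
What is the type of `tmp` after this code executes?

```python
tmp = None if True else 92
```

Ternary: condition is True, if branch (None) taken → NoneType

NoneType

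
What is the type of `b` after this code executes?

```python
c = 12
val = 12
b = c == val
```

Equality comparison returns bool

bool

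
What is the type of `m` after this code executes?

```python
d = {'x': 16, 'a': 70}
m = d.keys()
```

.keys() returns a dict_keys view object

dict_keys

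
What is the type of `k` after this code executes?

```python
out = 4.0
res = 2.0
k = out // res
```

float // float returns float (floor division preserves float type)

float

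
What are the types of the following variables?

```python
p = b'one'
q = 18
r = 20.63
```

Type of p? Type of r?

p is bytes; r is float

bytes, float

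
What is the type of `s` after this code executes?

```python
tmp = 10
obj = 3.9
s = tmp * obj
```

int * float returns float (10 * 3.9 = 39.0)

float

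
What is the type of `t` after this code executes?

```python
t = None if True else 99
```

Ternary: condition is True, if branch (None) taken → NoneType

NoneType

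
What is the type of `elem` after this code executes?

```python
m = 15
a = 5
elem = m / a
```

int / int always returns float in Python 3 (15 / 5 = 3)

float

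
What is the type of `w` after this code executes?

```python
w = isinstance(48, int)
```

isinstance() returns bool

bool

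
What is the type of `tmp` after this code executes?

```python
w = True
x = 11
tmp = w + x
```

bool + int returns int (True is 1, so 1 + 11 = 12)

int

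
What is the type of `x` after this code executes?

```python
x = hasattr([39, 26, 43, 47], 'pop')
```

hasattr() returns bool

bool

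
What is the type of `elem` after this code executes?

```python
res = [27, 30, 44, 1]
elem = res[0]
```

Indexing a list of ints returns int (res[0] = 27)

int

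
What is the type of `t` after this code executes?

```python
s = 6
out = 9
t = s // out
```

int // int returns int (6 // 9 = 0)

int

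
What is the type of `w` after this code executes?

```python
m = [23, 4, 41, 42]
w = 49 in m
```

'in' operator returns bool

bool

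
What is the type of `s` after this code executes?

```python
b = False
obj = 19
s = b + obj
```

bool + int returns int (False is 0, so 0 + 19 = 19)

int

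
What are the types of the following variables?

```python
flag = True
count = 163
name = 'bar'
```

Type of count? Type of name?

count is int; name is str

int, str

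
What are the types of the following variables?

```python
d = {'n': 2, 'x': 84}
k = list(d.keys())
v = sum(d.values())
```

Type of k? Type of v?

list(...) returns list; sum of int values returns int

list, int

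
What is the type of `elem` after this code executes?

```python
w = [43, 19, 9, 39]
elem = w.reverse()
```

list.reverse() returns None

NoneType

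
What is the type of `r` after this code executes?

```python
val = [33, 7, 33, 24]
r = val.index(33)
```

list.index() returns int

int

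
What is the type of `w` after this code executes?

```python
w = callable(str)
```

callable() returns bool

bool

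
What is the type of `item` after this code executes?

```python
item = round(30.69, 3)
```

round() with ndigits arg returns float

float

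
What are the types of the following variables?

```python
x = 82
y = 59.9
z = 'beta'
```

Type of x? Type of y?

x is int; y is float

int, float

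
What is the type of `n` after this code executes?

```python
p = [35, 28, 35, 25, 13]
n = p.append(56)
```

list.append() returns None (mutates in place)

NoneType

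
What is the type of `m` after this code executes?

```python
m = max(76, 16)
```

max() of ints returns int

int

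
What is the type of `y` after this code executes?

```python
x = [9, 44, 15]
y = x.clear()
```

list.clear() returns None

NoneType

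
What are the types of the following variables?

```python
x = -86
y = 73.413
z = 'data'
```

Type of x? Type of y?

x is int; y is float

int, float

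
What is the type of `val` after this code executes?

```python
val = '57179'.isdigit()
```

str.isdigit() returns bool

bool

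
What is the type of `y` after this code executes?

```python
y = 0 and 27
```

'and' returns the first falsy value (0, which is int)

int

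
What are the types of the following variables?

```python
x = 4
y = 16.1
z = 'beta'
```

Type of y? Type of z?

y is float; z is str

float, str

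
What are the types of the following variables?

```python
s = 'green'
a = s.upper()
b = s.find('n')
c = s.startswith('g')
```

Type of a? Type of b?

str.upper() returns str; str.find() returns int

str, int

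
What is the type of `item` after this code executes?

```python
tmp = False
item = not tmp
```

'not' always returns bool

bool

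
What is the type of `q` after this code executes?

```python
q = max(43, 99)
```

max() of ints returns int

int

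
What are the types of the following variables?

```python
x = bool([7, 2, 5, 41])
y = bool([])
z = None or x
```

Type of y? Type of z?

bool() returns bool; None or <bool> returns the bool

bool, bool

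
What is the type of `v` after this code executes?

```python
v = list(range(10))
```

list(range(...)) returns list

list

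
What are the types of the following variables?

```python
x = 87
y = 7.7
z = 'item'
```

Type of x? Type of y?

x is int; y is float

int, float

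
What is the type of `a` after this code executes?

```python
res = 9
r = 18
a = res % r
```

int % int returns int (9 % 18 = 9)

int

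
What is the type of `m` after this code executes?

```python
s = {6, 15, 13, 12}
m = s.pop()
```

Popping from a set of ints returns int

int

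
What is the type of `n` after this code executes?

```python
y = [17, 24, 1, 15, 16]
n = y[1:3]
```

Slicing a list always returns a list

list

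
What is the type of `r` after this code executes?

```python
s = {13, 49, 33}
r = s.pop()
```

Popping from a set of ints returns int

int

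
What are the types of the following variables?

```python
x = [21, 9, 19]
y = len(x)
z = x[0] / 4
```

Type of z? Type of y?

int / int returns float; len() returns int

float, int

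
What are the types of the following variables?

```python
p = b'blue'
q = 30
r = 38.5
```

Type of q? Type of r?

q is int; r is float

int, float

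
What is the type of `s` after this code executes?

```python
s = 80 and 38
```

'and' returns the last value when all truthy (38, which is int)

int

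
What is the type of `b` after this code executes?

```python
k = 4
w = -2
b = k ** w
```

int ** negative int returns float

float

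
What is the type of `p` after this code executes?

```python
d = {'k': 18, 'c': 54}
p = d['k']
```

Accessing dict[str, int] with key 'k' returns int value 18

int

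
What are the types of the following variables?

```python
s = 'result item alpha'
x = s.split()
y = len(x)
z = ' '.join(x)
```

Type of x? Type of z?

str.split() returns list; str.join() returns str

list, str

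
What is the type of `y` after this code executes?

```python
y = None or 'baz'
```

'or' with None returns the other value ('baz', str)

str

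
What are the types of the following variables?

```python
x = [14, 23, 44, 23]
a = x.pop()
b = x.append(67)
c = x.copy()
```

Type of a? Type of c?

list.pop() returns the element (int); list.copy() returns list

int, list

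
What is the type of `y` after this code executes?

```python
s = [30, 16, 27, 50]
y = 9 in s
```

'in' operator returns bool

bool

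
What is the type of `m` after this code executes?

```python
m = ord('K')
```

ord() returns int (Unicode code point)

int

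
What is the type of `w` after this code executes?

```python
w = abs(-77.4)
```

abs() of float returns float

float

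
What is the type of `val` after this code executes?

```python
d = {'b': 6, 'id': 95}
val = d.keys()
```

.keys() returns a dict_keys view object

dict_keys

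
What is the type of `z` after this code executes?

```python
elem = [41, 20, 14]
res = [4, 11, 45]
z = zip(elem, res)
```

zip() returns a zip iterator object

zip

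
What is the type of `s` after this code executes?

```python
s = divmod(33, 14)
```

divmod() returns a tuple (quotient, remainder)

tuple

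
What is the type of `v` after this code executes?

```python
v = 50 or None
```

'or' returns first truthy value (50, int)

int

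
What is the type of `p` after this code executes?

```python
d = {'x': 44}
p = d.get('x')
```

dict.get() returns the value (int) when key is found

int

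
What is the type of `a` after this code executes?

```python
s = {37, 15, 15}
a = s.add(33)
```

set.add() returns None (mutates in place)

NoneType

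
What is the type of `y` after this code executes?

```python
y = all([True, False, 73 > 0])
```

all() returns bool

bool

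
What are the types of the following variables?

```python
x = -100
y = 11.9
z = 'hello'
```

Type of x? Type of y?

x is int; y is float

int, float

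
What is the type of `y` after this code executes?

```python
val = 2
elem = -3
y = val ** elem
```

int ** negative int returns float

float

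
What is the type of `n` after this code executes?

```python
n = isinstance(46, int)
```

isinstance() returns bool

bool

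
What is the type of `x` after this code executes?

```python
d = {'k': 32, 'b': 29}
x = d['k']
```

Accessing dict[str, int] with key 'k' returns int value 32

int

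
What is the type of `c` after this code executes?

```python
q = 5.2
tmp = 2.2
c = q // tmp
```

float // float returns float (floor division preserves float type)

float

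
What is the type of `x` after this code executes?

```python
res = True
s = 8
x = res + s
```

bool + int returns int (True is 1, so 1 + 8 = 9)

int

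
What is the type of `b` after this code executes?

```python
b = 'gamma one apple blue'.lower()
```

str.lower() returns str

str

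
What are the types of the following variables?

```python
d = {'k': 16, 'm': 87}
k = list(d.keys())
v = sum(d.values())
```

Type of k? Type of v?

list(...) returns list; sum of int values returns int

list, int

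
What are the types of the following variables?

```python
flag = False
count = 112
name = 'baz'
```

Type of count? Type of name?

count is int; name is str

int, str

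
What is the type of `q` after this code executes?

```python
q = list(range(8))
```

list(range(...)) returns list

list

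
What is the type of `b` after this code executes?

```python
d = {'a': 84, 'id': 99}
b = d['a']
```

Accessing dict[str, int] with key 'a' returns int value 84

int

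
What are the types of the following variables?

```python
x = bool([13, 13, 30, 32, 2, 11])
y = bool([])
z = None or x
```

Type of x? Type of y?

bool() returns bool; bool() returns bool

bool, bool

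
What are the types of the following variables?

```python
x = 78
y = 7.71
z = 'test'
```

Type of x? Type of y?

x is int; y is float

int, float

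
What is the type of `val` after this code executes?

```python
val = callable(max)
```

callable() returns bool

bool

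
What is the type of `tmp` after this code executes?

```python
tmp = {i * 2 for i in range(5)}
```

A set comprehension {expr for x in iterable} produces a set

set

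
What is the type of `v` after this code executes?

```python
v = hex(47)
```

hex() returns str representation

str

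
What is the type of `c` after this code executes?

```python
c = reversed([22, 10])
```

reversed() on a list returns a list_reverseiterator

list_reverseiterator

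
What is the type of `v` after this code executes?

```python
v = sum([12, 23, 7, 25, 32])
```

sum() of ints returns int

int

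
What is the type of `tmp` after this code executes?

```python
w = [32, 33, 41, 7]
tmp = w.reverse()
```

list.reverse() returns None

NoneType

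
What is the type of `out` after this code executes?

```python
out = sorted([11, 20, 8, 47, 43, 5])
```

sorted() always returns list

list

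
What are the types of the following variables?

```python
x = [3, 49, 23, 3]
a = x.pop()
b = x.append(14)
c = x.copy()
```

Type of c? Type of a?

list.copy() returns list; list.pop() returns the element (int)

list, int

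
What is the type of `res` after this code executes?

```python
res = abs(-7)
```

abs() of int returns int

int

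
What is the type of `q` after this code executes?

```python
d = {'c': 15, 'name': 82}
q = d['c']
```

Accessing dict[str, int] with key 'c' returns int value 15

int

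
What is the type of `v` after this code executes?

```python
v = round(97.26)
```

round() with no ndigits arg returns int

int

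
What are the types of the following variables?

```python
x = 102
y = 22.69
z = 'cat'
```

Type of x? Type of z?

x is int; z is str

int, str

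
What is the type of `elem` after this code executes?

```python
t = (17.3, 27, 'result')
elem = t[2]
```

Index 2 of tuple is 'result' which is str

str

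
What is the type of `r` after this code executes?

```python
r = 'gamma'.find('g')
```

str.find() returns int (index, or -1)

int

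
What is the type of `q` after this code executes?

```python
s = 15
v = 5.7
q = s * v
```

int * float returns float (15 * 5.7 = 85.5)

float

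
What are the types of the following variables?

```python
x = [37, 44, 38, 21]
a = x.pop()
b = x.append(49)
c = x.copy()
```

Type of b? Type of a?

list.append() returns None; list.pop() returns the element (int)

NoneType, int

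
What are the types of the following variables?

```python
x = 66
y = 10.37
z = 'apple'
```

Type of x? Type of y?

x is int; y is float

int, float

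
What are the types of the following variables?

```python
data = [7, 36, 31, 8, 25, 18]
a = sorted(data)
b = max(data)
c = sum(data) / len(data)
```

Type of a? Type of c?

sorted() returns list; int / int returns float

list, float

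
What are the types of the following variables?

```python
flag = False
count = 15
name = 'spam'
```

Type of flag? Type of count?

flag is bool; count is int

bool, int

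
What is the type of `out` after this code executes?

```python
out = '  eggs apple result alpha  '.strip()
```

str.strip() returns str

str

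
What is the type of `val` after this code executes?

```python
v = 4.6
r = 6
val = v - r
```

float - int returns float (4.6 - 6 = -1.4)

float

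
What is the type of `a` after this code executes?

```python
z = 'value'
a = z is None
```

'is' comparison returns bool

bool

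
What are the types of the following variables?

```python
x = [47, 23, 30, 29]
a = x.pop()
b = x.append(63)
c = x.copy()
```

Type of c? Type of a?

list.copy() returns list; list.pop() returns the element (int)

list, int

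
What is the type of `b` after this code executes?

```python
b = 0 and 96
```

'and' returns the first falsy value (0, which is int)

int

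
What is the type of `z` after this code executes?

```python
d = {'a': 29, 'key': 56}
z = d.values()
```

.values() returns a dict_values view object

dict_values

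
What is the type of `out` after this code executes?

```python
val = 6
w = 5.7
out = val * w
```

int * float returns float (6 * 5.7 = 34.2)

float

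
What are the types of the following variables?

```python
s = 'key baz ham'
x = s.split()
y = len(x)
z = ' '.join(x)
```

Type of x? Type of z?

str.split() returns list; str.join() returns str

list, str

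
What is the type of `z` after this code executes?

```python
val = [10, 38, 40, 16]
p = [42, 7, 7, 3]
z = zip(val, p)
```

zip() returns a zip iterator object

zip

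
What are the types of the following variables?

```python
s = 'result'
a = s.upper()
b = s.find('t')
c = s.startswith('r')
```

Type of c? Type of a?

str.startswith() returns bool; str.upper() returns str

bool, str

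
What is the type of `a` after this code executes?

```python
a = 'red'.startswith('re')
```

str.startswith() returns bool

bool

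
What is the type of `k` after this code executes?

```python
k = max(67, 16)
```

max() of ints returns int

int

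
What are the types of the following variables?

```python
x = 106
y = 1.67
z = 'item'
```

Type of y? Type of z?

y is float; z is str

float, str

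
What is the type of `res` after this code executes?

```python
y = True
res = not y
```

'not' always returns bool

bool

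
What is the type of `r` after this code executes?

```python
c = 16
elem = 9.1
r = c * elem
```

int * float returns float (16 * 9.1 = 145.6)

float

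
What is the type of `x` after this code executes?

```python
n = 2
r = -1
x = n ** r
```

int ** negative int returns float

float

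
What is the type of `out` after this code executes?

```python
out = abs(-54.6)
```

abs() of float returns float

float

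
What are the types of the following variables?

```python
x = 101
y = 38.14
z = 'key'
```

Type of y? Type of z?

y is float; z is str

float, str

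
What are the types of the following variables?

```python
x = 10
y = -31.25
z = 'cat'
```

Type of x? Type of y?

x is int; y is float

int, float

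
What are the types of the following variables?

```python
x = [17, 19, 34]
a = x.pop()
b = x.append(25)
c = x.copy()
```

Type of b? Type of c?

list.append() returns None; list.copy() returns list

NoneType, list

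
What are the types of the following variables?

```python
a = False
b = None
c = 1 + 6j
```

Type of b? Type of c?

b is NoneType; c is complex

NoneType, complex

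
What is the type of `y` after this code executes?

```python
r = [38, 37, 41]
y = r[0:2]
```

Slicing a list always returns a list

list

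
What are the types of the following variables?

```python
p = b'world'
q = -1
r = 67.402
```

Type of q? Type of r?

q is int; r is float

int, float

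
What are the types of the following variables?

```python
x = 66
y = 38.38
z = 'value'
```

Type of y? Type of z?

y is float; z is str

float, str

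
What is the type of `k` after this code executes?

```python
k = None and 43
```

'and' returns first falsy value (None)

NoneType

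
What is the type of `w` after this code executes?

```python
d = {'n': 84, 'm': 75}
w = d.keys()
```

.keys() returns a dict_keys view object

dict_keys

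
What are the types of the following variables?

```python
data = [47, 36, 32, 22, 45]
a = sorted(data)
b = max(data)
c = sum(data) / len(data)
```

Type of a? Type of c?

sorted() returns list; int / int returns float

list, float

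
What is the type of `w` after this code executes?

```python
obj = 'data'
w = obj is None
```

'is' comparison returns bool

bool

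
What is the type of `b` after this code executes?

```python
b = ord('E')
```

ord() returns int (Unicode code point)

int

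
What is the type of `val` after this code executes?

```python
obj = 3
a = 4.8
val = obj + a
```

int + float returns float (3 + 4.8 = 7.8)

float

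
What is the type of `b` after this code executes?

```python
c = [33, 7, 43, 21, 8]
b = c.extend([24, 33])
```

list.extend() returns None

NoneType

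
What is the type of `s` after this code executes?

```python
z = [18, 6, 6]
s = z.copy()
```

list.copy() returns list

list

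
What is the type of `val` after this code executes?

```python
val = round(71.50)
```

round() with no ndigits arg returns int

int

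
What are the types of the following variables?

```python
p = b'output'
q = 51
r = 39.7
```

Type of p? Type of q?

p is bytes; q is int

bytes, int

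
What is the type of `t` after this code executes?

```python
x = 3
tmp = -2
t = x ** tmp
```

int ** negative int returns float

float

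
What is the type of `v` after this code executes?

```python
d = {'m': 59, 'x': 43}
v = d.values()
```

.values() returns a dict_values view object

dict_values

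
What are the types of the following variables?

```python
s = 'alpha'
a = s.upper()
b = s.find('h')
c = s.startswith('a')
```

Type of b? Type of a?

str.find() returns int; str.upper() returns str

int, str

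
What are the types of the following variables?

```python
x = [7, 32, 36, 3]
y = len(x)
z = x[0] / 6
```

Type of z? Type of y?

int / int returns float; len() returns int

float, int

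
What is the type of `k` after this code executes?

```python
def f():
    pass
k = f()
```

A function with no return statement returns None

NoneType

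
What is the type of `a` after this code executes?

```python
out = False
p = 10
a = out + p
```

bool + int returns int (False is 0, so 0 + 10 = 10)

int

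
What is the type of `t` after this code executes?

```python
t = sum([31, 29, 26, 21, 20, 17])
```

sum() of ints returns int

int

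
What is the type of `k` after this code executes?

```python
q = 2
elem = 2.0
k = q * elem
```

int * float returns float (2 * 2.0 = 4.0)

float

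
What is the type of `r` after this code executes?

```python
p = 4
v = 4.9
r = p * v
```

int * float returns float (4 * 4.9 = 19.6)

float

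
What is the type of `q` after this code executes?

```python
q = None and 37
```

'and' returns first falsy value (None)

NoneType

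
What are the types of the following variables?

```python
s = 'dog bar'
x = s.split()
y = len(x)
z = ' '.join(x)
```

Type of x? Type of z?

str.split() returns list; str.join() returns str

list, str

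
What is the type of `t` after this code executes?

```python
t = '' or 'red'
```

'or' returns first truthy value ('red', which is str)

str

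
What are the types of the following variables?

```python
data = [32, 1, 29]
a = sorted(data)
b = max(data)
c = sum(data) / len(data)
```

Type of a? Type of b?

sorted() returns list; max of ints returns int

list, int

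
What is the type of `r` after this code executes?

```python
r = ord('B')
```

ord() returns int (Unicode code point)

int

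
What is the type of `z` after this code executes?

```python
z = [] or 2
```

'or' returns first truthy value (2, which is int)

int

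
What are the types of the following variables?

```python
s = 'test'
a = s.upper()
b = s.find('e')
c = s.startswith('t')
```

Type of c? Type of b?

str.startswith() returns bool; str.find() returns int

bool, int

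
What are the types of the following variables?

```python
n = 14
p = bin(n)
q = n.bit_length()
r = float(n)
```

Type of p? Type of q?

bin() returns str; int.bit_length() returns int

str, int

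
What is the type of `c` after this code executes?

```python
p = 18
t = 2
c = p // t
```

int // int returns int (18 // 2 = 9)

int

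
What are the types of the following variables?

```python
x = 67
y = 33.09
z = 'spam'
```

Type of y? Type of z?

y is float; z is str

float, str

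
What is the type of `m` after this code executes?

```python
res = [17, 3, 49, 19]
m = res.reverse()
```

list.reverse() returns None

NoneType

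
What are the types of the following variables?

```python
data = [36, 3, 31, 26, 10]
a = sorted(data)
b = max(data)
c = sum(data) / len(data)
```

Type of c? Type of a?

int / int returns float; sorted() returns list

float, list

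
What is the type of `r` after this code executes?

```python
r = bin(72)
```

bin() returns str representation

str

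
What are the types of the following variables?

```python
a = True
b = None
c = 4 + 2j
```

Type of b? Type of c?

b is NoneType; c is complex

NoneType, complex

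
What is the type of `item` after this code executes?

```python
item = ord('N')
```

ord() returns int (Unicode code point)

int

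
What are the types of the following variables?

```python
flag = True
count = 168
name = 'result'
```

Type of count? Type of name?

count is int; name is str

int, str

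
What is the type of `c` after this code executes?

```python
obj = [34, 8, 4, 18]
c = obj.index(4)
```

list.index() returns int

int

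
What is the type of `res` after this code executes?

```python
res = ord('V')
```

ord() returns int (Unicode code point)

int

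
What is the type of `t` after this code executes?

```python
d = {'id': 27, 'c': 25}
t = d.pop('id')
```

dict.pop() returns the value (int)

int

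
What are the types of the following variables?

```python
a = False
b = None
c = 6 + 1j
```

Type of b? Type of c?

b is NoneType; c is complex

NoneType, complex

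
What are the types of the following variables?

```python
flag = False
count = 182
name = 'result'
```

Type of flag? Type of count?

flag is bool; count is int

bool, int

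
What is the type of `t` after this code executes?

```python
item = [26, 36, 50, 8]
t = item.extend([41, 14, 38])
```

list.extend() returns None

NoneType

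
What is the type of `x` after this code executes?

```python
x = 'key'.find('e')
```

str.find() returns int (index, or -1)

int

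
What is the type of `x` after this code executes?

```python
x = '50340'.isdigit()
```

str.isdigit() returns bool

bool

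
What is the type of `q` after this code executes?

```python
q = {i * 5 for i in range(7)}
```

A set comprehension {expr for x in iterable} produces a set

set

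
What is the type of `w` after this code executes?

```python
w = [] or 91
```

'or' returns first truthy value (91, which is int)

int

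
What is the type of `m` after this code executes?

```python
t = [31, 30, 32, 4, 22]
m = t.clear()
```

list.clear() returns None

NoneType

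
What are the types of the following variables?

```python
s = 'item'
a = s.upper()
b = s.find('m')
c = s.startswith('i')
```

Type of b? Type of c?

str.find() returns int; str.startswith() returns bool

int, bool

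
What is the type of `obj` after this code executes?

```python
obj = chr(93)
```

chr() returns str (single character)

str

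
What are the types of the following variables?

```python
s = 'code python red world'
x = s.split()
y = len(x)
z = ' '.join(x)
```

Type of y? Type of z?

len() returns int; str.join() returns str

int, str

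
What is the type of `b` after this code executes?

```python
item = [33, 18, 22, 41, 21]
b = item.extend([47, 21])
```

list.extend() returns None

NoneType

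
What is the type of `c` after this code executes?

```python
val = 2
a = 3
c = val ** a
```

int ** positive int returns int (2 ** 3 = 8)

int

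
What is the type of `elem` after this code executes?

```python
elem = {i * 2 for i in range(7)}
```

A set comprehension {expr for x in iterable} produces a set

set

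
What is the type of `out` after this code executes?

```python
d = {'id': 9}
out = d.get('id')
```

dict.get() returns the value (int) when key is found

int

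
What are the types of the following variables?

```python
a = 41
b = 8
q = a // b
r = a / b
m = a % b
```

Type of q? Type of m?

int // int returns int; int % int returns int

int, int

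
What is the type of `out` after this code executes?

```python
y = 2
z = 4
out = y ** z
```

int ** positive int returns int (2 ** 4 = 16)

int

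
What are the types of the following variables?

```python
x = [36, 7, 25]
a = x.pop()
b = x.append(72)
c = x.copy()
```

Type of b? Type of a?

list.append() returns None; list.pop() returns the element (int)

NoneType, int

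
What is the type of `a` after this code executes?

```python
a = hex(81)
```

hex() returns str representation

str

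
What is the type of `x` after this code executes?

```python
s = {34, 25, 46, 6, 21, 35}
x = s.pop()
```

Popping from a set of ints returns int

int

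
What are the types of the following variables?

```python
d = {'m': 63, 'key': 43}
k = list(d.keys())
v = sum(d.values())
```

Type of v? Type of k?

sum of int values returns int; list(...) returns list

int, list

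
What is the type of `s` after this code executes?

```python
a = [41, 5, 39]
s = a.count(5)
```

list.count() returns int

int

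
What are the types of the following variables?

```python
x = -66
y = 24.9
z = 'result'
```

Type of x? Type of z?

x is int; z is str

int, str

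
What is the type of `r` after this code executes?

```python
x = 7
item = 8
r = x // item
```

int // int returns int (7 // 8 = 0)

int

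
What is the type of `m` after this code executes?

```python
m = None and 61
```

'and' returns first falsy value (None)

NoneType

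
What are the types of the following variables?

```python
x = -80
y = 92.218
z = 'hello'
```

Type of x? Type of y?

x is int; y is float

int, float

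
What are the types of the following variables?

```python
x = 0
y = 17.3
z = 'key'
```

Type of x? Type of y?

x is int; y is float

int, float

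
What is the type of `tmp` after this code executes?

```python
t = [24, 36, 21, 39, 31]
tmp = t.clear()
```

list.clear() returns None

NoneType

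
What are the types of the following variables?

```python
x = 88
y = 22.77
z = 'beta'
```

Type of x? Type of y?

x is int; y is float

int, float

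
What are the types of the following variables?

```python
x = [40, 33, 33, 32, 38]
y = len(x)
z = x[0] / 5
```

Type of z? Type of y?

int / int returns float; len() returns int

float, int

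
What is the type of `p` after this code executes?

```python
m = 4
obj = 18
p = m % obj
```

int % int returns int (4 % 18 = 4)

int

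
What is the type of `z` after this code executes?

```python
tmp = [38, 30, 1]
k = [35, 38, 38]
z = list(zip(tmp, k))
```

list(zip(...)) returns a list of tuples

list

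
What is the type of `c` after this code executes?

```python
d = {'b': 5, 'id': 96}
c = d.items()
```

dict.items() returns a dict_items view

dict_items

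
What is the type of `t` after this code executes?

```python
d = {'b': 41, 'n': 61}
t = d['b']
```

Accessing dict[str, int] with key 'b' returns int value 41

int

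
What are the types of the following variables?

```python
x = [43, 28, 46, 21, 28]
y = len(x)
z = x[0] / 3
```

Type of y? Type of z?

len() returns int; int / int returns float

int, float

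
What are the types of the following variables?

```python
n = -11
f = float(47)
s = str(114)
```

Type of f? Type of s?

f is float; s is str

float, str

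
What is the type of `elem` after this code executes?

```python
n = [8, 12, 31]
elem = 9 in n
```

'in' operator returns bool

bool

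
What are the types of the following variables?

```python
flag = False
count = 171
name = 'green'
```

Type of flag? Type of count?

flag is bool; count is int

bool, int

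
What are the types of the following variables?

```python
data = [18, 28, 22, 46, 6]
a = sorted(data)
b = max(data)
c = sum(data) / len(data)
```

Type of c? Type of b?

int / int returns float; max of ints returns int

float, int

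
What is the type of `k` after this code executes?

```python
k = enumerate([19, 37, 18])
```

enumerate() returns an enumerate iterator object

enumerate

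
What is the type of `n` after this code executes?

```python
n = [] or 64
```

'or' returns first truthy value (64, which is int)

int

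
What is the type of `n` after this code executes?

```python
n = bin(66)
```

bin() returns str representation

str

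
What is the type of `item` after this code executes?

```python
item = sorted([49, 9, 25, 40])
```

sorted() always returns list

list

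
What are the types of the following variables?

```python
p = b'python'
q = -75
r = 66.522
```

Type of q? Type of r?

q is int; r is float

int, float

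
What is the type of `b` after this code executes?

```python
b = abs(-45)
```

abs() of int returns int

int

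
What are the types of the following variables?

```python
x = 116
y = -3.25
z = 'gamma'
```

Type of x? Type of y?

x is int; y is float

int, float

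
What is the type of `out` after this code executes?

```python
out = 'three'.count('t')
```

str.count() returns int

int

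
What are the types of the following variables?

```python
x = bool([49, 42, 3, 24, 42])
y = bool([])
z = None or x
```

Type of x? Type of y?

bool() returns bool; bool() returns bool

bool, bool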